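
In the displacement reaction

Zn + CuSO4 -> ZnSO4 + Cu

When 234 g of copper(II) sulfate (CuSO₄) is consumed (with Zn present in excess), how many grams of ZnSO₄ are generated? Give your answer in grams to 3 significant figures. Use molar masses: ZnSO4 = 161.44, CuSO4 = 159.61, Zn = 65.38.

n(CuSO4) = 234.0 g / 159.61 g/mol = 1.466 mol.
From the equation the CuSO4:ZnSO4 mole ratio is 1:1, so n(ZnSO4) = 1.466 × 1/1 = 1.466 mol.
Mass of ZnSO4 = 1.466 mol × 161.44 g/mol = 236.7 g.

237 g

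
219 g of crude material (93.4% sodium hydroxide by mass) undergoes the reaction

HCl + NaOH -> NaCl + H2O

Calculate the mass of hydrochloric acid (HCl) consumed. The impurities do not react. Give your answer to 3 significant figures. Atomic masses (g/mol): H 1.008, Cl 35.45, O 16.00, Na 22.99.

Mass of pure NaOH = 219 g × 0.934 = 204.5 g.
M(NaOH) = 22.99 + 16.00 + 1.008 = 39.998 g/mol.
M(HCl) = 1.008 + 35.45 = 36.458 g/mol.
n(NaOH) = 204.5 g / 39.998 g/mol = 5.114 mol.
From the equation the NaOH:HCl mole ratio is 1:1, so n(HCl) = 5.114 × 1/1 = 5.114 mol.
Mass of HCl = 5.114 mol × 36.458 g/mol = 186.4 g.

186 g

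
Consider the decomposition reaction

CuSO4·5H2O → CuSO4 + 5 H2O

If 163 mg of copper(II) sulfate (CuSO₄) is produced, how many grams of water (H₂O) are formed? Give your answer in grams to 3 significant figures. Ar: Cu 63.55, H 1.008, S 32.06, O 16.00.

0.0920 g

M(CuSO4) = 63.55 + 32.06 + 4(16.00) = 159.61 g/mol.
M(H2O) = 2(1.008) + 16.00 = 18.016 g/mol.
Convert: 163 mg = 0.1630 g.
n(CuSO4) = 0.1630 g / 159.61 g/mol = 0.001021 mol.
From the equation the CuSO4:H2O mole ratio is 1:5, so n(H2O) = 0.001021 × 5/1 = 0.005106 mol.
Mass of H2O = 0.005106 mol × 18.016 g/mol = 0.09199 g.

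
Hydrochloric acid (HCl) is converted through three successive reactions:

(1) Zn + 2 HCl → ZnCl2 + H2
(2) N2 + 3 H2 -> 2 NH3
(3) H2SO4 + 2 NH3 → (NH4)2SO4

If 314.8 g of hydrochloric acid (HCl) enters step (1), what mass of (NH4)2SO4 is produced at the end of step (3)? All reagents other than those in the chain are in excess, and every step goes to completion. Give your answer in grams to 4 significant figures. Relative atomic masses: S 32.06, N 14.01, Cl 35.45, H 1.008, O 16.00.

M(HCl) = 1.008 + 35.45 = 36.458 g/mol.
M((NH4)2SO4) = 2(14.01) + 8(1.008) + 32.06 + 4(16.00) = 132.144 g/mol.
n(HCl) = 314.8 / 36.458 = 8.6346 mol.
Reaction (1): HCl→H2 ratio 2:1 ⇒ n(H2) = 4.3173 mol.
Reaction (2): H2→NH3 ratio 3:2 ⇒ n(NH3) = 2.8782 mol.
Reaction (3): NH3→(NH4)2SO4 ratio 2:1 ⇒ n((NH4)2SO4) = 1.4391 mol.
Mass of (NH4)2SO4 = 1.4391 × 132.144 = 190.17 g.

190.2 g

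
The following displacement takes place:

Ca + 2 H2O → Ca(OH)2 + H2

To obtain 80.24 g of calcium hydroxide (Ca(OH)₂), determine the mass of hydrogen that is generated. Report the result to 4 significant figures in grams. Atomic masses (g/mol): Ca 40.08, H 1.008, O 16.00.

M(Ca(OH)2) = 40.08 + 2(16.00) + 2(1.008) = 74.096 g/mol.
M(H2) = 2(1.008) = 2.016 g/mol.
n(Ca(OH)2) = 80.240 g / 74.096 g/mol = 1.0829 mol.
From the equation the Ca(OH)2:H2 mole ratio is 1:1, so n(H2) = 1.0829 × 1/1 = 1.0829 mol.
Mass of H2 = 1.0829 mol × 2.016 g/mol = 2.1832 g.

2.183 g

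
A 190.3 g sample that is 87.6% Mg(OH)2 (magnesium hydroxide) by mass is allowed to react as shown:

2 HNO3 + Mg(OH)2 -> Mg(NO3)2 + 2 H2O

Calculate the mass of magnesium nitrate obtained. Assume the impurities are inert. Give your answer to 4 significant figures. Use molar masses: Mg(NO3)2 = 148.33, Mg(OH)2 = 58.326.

423.9 g

Mass of pure Mg(OH)2 = 190.3 g × 0.876 = 166.70 g.
n(Mg(OH)2) = 166.70 g / 58.326 g/mol = 2.8581 mol.
From the equation the Mg(OH)2:Mg(NO3)2 mole ratio is 1:1, so n(Mg(NO3)2) = 2.8581 × 1/1 = 2.8581 mol.
Mass of Mg(NO3)2 = 2.8581 mol × 148.33 g/mol = 423.95 g.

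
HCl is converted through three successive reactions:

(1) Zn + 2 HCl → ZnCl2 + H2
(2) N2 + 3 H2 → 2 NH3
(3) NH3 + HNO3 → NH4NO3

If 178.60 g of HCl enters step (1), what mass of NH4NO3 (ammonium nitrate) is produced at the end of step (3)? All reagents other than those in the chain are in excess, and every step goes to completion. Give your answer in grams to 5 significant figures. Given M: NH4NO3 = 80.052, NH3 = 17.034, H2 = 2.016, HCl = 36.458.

n(HCl) = 178.60 / 36.458 = 4.89879 mol.
Reaction (1): HCl→H2 ratio 2:1 ⇒ n(H2) = 2.44939 mol.
Reaction (2): H2→NH3 ratio 3:2 ⇒ n(NH3) = 1.63293 mol.
Reaction (3): NH3→NH4NO3 ratio 1:1 ⇒ n(NH4NO3) = 1.63293 mol.
Mass of NH4NO3 = 1.63293 × 80.052 = 130.719 g.

130.72 g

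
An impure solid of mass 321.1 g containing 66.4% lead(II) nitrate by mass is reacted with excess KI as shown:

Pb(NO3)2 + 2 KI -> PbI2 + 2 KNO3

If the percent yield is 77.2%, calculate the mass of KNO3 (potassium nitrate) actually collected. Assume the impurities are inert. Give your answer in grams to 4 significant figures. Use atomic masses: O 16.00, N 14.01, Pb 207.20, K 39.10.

Pure Pb(NO3)2 available = 321.1 g × 0.664 = 213.21 g.
M(Pb(NO3)2) = 207.20 + 2(14.01) + 6(16.00) = 331.22 g/mol.
M(KNO3) = 39.10 + 14.01 + 3(16.00) = 101.11 g/mol.
n(Pb(NO3)2) = 213.21 g / 331.22 g/mol = 0.64371 mol.
From the equation the Pb(NO3)2:KNO3 mole ratio is 1:2, so n(KNO3) = 0.64371 × 2/1 = 1.2874 mol.
Mass of KNO3 = 1.2874 mol × 101.11 g/mol = 130.17 g.
Actual mass collected = 130.17 g × 0.772 = 100.49 g.

100.5 g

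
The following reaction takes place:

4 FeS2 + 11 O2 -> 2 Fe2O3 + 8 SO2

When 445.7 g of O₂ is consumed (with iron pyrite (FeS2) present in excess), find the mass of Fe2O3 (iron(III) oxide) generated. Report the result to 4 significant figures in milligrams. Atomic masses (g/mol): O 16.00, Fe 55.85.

404400 mg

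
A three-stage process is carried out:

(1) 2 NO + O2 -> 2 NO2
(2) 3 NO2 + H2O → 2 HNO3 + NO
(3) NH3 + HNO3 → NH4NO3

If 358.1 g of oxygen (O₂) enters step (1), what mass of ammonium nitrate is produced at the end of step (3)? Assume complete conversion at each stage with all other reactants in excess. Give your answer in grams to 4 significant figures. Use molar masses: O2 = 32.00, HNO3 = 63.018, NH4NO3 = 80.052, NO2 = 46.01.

1194 g

n(O2) = 358.1 / 32.00 = 11.191 mol.
Reaction (1): O2→NO2 ratio 1:2 ⇒ n(NO2) = 22.381 mol.
Reaction (2): NO2→HNO3 ratio 3:2 ⇒ n(HNO3) = 14.921 mol.
Reaction (3): HNO3→NH4NO3 ratio 1:1 ⇒ n(NH4NO3) = 14.921 mol.
Mass of NH4NO3 = 14.921 × 80.052 = 1194.4 g.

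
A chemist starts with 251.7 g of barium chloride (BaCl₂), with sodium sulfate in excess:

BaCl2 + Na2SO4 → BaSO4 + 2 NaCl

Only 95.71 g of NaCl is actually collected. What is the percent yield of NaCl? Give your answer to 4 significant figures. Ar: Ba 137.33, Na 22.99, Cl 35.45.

M(BaCl2) = 137.33 + 2(35.45) = 208.23 g/mol.
M(NaCl) = 22.99 + 35.45 = 58.44 g/mol.
n(BaCl2) = 251.70 g / 208.23 g/mol = 1.2088 mol.
From the equation the BaCl2:NaCl mole ratio is 1:2, so n(NaCl) = 1.2088 × 2/1 = 2.4175 mol.
Mass of NaCl = 2.4175 mol × 58.44 g/mol = 141.28 g.
This is the theoretical yield. Percent yield = 95.71 g / 141.28 g × 100% = 67.745%.

67.74 %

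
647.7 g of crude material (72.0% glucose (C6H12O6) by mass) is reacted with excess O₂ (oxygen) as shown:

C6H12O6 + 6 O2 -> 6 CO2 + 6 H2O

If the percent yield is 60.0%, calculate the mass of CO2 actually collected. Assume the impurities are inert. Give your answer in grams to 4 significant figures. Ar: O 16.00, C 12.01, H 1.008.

410.1 g

Pure C6H12O6 available = 647.7 g × 0.720 = 466.34 g.
M(C6H12O6) = 6(12.01) + 12(1.008) + 6(16.00) = 180.156 g/mol.
M(CO2) = 12.01 + 2(16.00) = 44.01 g/mol.
n(C6H12O6) = 466.34 g / 180.156 g/mol = 2.5886 mol.
From the equation the C6H12O6:CO2 mole ratio is 1:6, so n(CO2) = 2.5886 × 6/1 = 15.531 mol.
Mass of CO2 = 15.531 mol × 44.01 g/mol = 683.53 g.
Actual mass collected = 683.53 g × 0.600 = 410.12 g.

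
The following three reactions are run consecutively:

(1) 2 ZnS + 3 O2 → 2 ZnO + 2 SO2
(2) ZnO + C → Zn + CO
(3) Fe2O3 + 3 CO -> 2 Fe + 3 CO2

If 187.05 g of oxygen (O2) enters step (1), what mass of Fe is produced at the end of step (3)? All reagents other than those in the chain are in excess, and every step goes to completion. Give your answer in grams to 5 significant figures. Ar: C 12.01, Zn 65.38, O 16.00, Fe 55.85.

145.09 g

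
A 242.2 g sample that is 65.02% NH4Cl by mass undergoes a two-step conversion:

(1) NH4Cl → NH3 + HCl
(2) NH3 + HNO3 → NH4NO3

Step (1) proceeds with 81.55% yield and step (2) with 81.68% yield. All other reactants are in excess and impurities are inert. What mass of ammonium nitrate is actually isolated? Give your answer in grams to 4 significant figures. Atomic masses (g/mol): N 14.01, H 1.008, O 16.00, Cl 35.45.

Pure NH4Cl = 242.2 × 0.6502 = 157.48 g.
M(NH4Cl) = 14.01 + 4(1.008) + 35.45 = 53.492 g/mol.
M(NH4NO3) = 2(14.01) + 4(1.008) + 3(16.00) = 80.052 g/mol.
n(NH4Cl) = 157.48 / 53.492 = 2.9440 mol.
Step 1 (NH4Cl:NH3 = 1:1): theoretical n(NH3) = 2.9440 mol; at 81.55% yield, n(NH3) = 2.4008 mol.
Step 2 (NH3:NH4NO3 = 1:1): theoretical n(NH4NO3) = 2.4008 mol, so theoretical mass = 2.4008 × 80.052 = 192.19 g.
At 81.68% yield, actual mass of NH4NO3 = 192.19 × 0.8168 = 156.98 g.

157.0 g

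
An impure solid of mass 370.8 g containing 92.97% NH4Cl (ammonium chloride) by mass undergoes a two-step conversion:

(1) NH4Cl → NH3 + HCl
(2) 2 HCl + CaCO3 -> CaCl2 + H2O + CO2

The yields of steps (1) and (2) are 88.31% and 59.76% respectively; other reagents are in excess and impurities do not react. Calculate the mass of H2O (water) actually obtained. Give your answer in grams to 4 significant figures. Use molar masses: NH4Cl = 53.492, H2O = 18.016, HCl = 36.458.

30.64 g

Pure NH4Cl = 370.8 × 0.9297 = 344.73 g.
n(NH4Cl) = 344.73 / 53.492 = 6.4446 mol.
Step 1 (NH4Cl:HCl = 1:1): theoretical n(HCl) = 6.4446 mol; at 88.31% yield, n(HCl) = 5.6912 mol.
Step 2 (HCl:H2O = 2:1): theoretical n(H2O) = 2.8456 mol, so theoretical mass = 2.8456 × 18.016 = 51.266 g.
At 59.76% yield, actual mass of H2O = 51.266 × 0.5976 = 30.637 g.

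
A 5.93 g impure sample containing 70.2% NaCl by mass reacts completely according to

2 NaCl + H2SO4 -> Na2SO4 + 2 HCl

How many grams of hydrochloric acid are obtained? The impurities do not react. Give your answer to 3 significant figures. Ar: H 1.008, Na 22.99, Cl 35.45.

2.60 g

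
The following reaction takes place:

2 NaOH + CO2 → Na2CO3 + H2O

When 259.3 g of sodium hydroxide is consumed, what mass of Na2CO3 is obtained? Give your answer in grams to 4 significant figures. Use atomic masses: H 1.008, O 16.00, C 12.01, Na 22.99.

M(NaOH) = 22.99 + 16.00 + 1.008 = 39.998 g/mol.
M(Na2CO3) = 2(22.99) + 12.01 + 3(16.00) = 105.99 g/mol.
n(NaOH) = 259.30 g / 39.998 g/mol = 6.4828 mol.
From the equation the NaOH:Na2CO3 mole ratio is 2:1, so n(Na2CO3) = 6.4828 × 1/2 = 3.2414 mol.
Mass of Na2CO3 = 3.2414 mol × 105.99 g/mol = 343.56 g.

343.6 g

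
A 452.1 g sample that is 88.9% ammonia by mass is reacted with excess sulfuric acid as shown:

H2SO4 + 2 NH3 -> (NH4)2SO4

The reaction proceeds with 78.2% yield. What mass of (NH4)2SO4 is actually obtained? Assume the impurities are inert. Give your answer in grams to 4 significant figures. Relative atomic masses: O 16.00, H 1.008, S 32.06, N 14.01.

Pure NH3 available = 452.1 g × 0.889 = 401.92 g.
M(NH3) = 14.01 + 3(1.008) = 17.034 g/mol.
M((NH4)2SO4) = 2(14.01) + 8(1.008) + 32.06 + 4(16.00) = 132.144 g/mol.
n(NH3) = 401.92 g / 17.034 g/mol = 23.595 mol.
From the equation the NH3:(NH4)2SO4 mole ratio is 2:1, so n((NH4)2SO4) = 23.595 × 1/2 = 11.797 mol.
Mass of (NH4)2SO4 = 11.797 mol × 132.144 g/mol = 1559.0 g.
Actual mass collected = 1559.0 g × 0.782 = 1219.1 g.

1219 g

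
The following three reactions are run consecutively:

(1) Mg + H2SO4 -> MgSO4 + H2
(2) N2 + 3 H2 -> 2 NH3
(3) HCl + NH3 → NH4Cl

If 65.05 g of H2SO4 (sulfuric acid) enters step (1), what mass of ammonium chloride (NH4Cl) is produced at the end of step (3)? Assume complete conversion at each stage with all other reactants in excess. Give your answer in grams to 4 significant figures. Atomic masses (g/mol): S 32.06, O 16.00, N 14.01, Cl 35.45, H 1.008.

23.65 g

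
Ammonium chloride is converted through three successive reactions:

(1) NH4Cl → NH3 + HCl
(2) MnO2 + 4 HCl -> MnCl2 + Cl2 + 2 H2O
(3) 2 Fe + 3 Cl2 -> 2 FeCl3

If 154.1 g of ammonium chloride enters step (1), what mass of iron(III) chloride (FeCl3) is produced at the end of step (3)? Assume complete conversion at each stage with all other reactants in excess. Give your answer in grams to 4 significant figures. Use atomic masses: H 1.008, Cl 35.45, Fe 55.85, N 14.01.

77.88 g

M(NH4Cl) = 14.01 + 4(1.008) + 35.45 = 53.492 g/mol.
M(FeCl3) = 55.85 + 3(35.45) = 162.20 g/mol.
n(NH4Cl) = 154.1 / 53.492 = 2.8808 mol.
Reaction (1): NH4Cl→HCl ratio 1:1 ⇒ n(HCl) = 2.8808 mol.
Reaction (2): HCl→Cl2 ratio 4:1 ⇒ n(Cl2) = 0.72020 mol.
Reaction (3): Cl2→FeCl3 ratio 3:2 ⇒ n(FeCl3) = 0.48013 mol.
Mass of FeCl3 = 0.48013 × 162.20 = 77.878 g.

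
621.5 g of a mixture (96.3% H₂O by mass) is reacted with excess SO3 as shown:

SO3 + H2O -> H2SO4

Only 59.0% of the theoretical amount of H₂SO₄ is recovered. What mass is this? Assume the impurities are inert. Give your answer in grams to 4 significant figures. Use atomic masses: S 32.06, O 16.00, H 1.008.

Pure H2O available = 621.5 g × 0.963 = 598.50 g.
M(H2O) = 2(1.008) + 16.00 = 18.016 g/mol.
M(H2SO4) = 2(1.008) + 32.06 + 4(16.00) = 98.076 g/mol.
n(H2O) = 598.50 g / 18.016 g/mol = 33.221 mol.
From the equation the H2O:H2SO4 mole ratio is 1:1, so n(H2SO4) = 33.221 × 1/1 = 33.221 mol.
Mass of H2SO4 = 33.221 mol × 98.076 g/mol = 3258.2 g.
Actual mass collected = 3258.2 g × 0.590 = 1922.3 g.

1922 g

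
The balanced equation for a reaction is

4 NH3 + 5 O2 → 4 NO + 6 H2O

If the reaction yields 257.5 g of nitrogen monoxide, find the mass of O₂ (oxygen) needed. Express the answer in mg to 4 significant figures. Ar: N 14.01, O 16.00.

343200 mg

M(NO) = 14.01 + 16.00 = 30.01 g/mol.
M(O2) = 2(16.00) = 32.00 g/mol.
n(NO) = 257.50 g / 30.01 g/mol = 8.5805 mol.
From the equation the NO:O2 mole ratio is 4:5, so n(O2) = 8.5805 × 5/4 = 10.726 mol.
Mass of O2 = 10.726 mol × 32.00 g/mol = 343.22 g.
Converting to mg: 343.22 g = 343200 mg.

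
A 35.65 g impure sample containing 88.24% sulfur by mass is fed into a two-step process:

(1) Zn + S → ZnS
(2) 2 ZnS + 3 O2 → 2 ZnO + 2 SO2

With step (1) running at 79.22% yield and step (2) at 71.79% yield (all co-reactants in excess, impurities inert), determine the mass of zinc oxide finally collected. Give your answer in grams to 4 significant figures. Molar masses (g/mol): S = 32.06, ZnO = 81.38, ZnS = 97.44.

45.41 g

Pure S = 35.65 × 0.8824 = 31.458 g.
n(S) = 31.458 / 32.06 = 0.98121 mol.
Step 1 (S:ZnS = 1:1): theoretical n(ZnS) = 0.98121 mol; at 79.22% yield, n(ZnS) = 0.77731 mol.
Step 2 (ZnS:ZnO = 2:2): theoretical n(ZnO) = 0.77731 mol, so theoretical mass = 0.77731 × 81.38 = 63.258 g.
At 71.79% yield, actual mass of ZnO = 63.258 × 0.7179 = 45.413 g.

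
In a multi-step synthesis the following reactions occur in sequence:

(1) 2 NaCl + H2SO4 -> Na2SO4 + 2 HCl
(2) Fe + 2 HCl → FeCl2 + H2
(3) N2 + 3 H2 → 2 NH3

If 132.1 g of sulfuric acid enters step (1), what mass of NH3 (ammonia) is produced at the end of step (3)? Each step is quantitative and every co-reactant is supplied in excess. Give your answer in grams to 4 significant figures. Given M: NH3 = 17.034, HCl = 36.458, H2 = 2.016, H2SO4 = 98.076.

n(H2SO4) = 132.1 / 98.076 = 1.3469 mol.
Reaction (1): H2SO4→HCl ratio 1:2 ⇒ n(HCl) = 2.6938 mol.
Reaction (2): HCl→H2 ratio 2:1 ⇒ n(H2) = 1.3469 mol.
Reaction (3): H2→NH3 ratio 3:2 ⇒ n(NH3) = 0.89794 mol.
Mass of NH3 = 0.89794 × 17.034 = 15.296 g.

15.30 g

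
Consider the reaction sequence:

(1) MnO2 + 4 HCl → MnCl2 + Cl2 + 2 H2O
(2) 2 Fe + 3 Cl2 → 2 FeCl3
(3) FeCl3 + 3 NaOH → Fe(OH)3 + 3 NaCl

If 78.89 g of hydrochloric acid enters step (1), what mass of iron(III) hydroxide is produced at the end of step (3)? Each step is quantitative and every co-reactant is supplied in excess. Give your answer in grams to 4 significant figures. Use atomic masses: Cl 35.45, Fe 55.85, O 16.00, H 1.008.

M(HCl) = 1.008 + 35.45 = 36.458 g/mol.
M(Fe(OH)3) = 55.85 + 3(16.00) + 3(1.008) = 106.874 g/mol.
n(HCl) = 78.89 / 36.458 = 2.1639 mol.
Reaction (1): HCl→Cl2 ratio 4:1 ⇒ n(Cl2) = 0.54096 mol.
Reaction (2): Cl2→FeCl3 ratio 3:2 ⇒ n(FeCl3) = 0.36064 mol.
Reaction (3): FeCl3→Fe(OH)3 ratio 1:1 ⇒ n(Fe(OH)3) = 0.36064 mol.
Mass of Fe(OH)3 = 0.36064 × 106.874 = 38.543 g.

38.54 g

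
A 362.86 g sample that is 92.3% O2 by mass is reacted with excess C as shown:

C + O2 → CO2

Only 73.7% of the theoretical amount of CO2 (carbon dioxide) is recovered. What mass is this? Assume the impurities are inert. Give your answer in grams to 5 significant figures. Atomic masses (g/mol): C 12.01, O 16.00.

Pure O2 available = 362.86 g × 0.923 = 334.920 g.
M(O2) = 2(16.00) = 32.00 g/mol.
M(CO2) = 12.01 + 2(16.00) = 44.01 g/mol.
n(O2) = 334.920 g / 32.00 g/mol = 10.4662 mol.
From the equation the O2:CO2 mole ratio is 1:1, so n(CO2) = 10.4662 × 1/1 = 10.4662 mol.
Mass of CO2 = 10.4662 mol × 44.01 g/mol = 460.619 g.
Actual mass collected = 460.619 g × 0.737 = 339.476 g.

339.48 g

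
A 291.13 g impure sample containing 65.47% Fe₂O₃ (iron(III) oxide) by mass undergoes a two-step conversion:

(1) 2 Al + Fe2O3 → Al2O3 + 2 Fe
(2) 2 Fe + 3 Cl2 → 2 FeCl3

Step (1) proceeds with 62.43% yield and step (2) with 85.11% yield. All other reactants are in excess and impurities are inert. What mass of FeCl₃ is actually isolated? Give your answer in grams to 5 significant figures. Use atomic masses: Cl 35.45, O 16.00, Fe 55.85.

205.72 g

Pure Fe2O3 = 291.13 × 0.6547 = 190.603 g.
M(Fe2O3) = 2(55.85) + 3(16.00) = 159.70 g/mol.
M(FeCl3) = 55.85 + 3(35.45) = 162.20 g/mol.
n(Fe2O3) = 190.603 / 159.70 = 1.19351 mol.
Step 1 (Fe2O3:Fe = 1:2): theoretical n(Fe) = 2.38701 mol; at 62.43% yield, n(Fe) = 1.49021 mol.
Step 2 (Fe:FeCl3 = 2:2): theoretical n(FeCl3) = 1.49021 mol, so theoretical mass = 1.49021 × 162.20 = 241.712 g.
At 85.11% yield, actual mass of FeCl3 = 241.712 × 0.8511 = 205.721 g.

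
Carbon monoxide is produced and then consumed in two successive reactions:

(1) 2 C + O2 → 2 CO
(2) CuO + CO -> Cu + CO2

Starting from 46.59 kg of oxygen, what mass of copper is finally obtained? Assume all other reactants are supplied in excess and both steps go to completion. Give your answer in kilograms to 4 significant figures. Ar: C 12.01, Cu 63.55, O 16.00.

185.0 kg

M(O2) = 2(16.00) = 32.00 g/mol.
M(Cu) = 63.55 g/mol.
46.59 kg = 46590 g.
n(O2) = 46590 / 32.00 = 1455.9 mol.
Step 1 gives a 1:2 ratio of O2 to CO, so n(CO) = 2911.9 mol.
In step 2 the CO:Cu ratio is 1:1, so n(Cu) = 2911.9 mol.
Mass of Cu = 2911.9 × 63.55 = 185050 g = 185.0 kg.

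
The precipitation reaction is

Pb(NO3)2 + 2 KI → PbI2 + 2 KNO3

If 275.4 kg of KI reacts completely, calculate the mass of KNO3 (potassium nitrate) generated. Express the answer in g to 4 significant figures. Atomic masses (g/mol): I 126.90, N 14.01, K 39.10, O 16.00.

M(KI) = 39.10 + 126.90 = 166.00 g/mol.
M(KNO3) = 39.10 + 14.01 + 3(16.00) = 101.11 g/mol.
Convert: 275.4 kg = 275400 g.
n(KI) = 275400 g / 166.00 g/mol = 1659.0 mol.
From the equation the KI:KNO3 mole ratio is 2:2, so n(KNO3) = 1659.0 × 2/2 = 1659.0 mol.
Mass of KNO3 = 1659.0 mol × 101.11 g/mol = 167750 g.

167700 g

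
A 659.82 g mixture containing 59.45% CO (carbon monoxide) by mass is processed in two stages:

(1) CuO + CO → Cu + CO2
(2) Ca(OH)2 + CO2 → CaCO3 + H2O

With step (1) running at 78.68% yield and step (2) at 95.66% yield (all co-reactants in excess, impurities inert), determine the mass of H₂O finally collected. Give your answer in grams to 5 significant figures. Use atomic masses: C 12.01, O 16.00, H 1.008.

189.90 g

Pure CO = 659.82 × 0.5945 = 392.263 g.
M(CO) = 12.01 + 16.00 = 28.01 g/mol.
M(H2O) = 2(1.008) + 16.00 = 18.016 g/mol.
n(CO) = 392.263 / 28.01 = 14.0044 mol.
Step 1 (CO:CO2 = 1:1): theoretical n(CO2) = 14.0044 mol; at 78.68% yield, n(CO2) = 11.0187 mol.
Step 2 (CO2:H2O = 1:1): theoretical n(H2O) = 11.0187 mol, so theoretical mass = 11.0187 × 18.016 = 198.512 g.
At 95.66% yield, actual mass of H2O = 198.512 × 0.9566 = 189.897 g.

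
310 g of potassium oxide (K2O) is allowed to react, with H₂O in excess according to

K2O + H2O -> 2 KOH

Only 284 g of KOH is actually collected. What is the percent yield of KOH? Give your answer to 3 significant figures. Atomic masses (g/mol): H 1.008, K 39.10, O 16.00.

76.9 %

M(K2O) = 2(39.10) + 16.00 = 94.20 g/mol.
M(KOH) = 39.10 + 16.00 + 1.008 = 56.108 g/mol.
n(K2O) = 310.0 g / 94.20 g/mol = 3.291 mol.
From the equation the K2O:KOH mole ratio is 1:2, so n(KOH) = 3.291 × 2/1 = 6.582 mol.
Mass of KOH = 6.582 mol × 56.108 g/mol = 369.3 g.
This is the theoretical yield. Percent yield = 284 g / 369.3 g × 100% = 76.90%.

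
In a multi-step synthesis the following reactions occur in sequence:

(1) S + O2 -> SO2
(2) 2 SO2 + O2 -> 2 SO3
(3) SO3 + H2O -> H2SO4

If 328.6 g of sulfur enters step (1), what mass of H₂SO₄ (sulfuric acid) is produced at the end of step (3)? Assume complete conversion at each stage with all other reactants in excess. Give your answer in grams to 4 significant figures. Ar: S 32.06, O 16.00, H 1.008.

1005 g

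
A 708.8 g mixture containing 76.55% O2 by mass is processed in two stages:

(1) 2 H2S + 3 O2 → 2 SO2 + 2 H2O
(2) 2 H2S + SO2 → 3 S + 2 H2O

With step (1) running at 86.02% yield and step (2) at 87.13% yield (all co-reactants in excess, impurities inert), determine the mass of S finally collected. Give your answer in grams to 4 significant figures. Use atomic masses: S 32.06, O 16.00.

Pure O2 = 708.8 × 0.7655 = 542.59 g.
M(O2) = 2(16.00) = 32.00 g/mol.
M(S) = 32.06 g/mol.
n(O2) = 542.59 / 32.00 = 16.956 mol.
Step 1 (O2:SO2 = 3:2): theoretical n(SO2) = 11.304 mol; at 86.02% yield, n(SO2) = 9.7236 mol.
Step 2 (SO2:S = 1:3): theoretical n(S) = 29.171 mol, so theoretical mass = 29.171 × 32.06 = 935.22 g.
At 87.13% yield, actual mass of S = 935.22 × 0.8713 = 814.85 g.

814.9 g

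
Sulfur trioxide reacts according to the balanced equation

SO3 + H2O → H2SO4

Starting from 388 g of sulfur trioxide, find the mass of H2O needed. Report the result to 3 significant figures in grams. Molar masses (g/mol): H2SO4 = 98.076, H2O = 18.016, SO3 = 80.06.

n(SO3) = 388.0 g / 80.06 g/mol = 4.846 mol.
From the equation the SO3:H2O mole ratio is 1:1, so n(H2O) = 4.846 × 1/1 = 4.846 mol.
Mass of H2O = 4.846 mol × 18.016 g/mol = 87.31 g.

87.3 g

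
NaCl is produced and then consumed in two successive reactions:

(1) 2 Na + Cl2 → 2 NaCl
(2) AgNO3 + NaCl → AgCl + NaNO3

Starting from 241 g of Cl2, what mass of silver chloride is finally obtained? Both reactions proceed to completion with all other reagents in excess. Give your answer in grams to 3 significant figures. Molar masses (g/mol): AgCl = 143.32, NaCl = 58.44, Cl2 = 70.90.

n(Cl2) = 241.0 / 70.90 = 3.399 mol.
Step 1 gives a 1:2 ratio of Cl2 to NaCl, so n(NaCl) = 6.798 mol.
In step 2 the NaCl:AgCl ratio is 1:1, so n(AgCl) = 6.798 mol.
Mass of AgCl = 6.798 × 143.32 = 974.3 g.

974 g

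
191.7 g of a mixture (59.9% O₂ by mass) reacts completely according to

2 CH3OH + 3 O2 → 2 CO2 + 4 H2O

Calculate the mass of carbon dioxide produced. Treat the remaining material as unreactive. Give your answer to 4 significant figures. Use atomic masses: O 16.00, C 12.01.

Mass of pure O2 = 191.7 g × 0.599 = 114.83 g.
M(O2) = 2(16.00) = 32.00 g/mol.
M(CO2) = 12.01 + 2(16.00) = 44.01 g/mol.
n(O2) = 114.83 g / 32.00 g/mol = 3.5884 mol.
From the equation the O2:CO2 mole ratio is 3:2, so n(CO2) = 3.5884 × 2/3 = 2.3923 mol.
Mass of CO2 = 2.3923 mol × 44.01 g/mol = 105.28 g.

105.3 g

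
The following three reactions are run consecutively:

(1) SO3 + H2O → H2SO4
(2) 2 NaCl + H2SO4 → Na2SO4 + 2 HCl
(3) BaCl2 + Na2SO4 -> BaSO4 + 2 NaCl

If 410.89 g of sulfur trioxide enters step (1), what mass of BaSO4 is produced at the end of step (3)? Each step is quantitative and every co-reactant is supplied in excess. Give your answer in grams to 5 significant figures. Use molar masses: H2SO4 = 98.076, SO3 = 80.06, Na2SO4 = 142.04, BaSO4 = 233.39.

n(SO3) = 410.89 / 80.06 = 5.13228 mol.
Reaction (1): SO3→H2SO4 ratio 1:1 ⇒ n(H2SO4) = 5.13228 mol.
Reaction (2): H2SO4→Na2SO4 ratio 1:1 ⇒ n(Na2SO4) = 5.13228 mol.
Reaction (3): Na2SO4→BaSO4 ratio 1:1 ⇒ n(BaSO4) = 5.13228 mol.
Mass of BaSO4 = 5.13228 × 233.39 = 1197.82 g.

1197.8 g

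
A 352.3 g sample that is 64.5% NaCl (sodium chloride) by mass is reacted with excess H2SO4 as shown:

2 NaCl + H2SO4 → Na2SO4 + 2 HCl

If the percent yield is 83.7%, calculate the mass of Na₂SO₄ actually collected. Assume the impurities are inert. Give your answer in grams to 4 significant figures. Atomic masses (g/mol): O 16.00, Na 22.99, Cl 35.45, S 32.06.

231.1 g

Pure NaCl available = 352.3 g × 0.645 = 227.23 g.
M(NaCl) = 22.99 + 35.45 = 58.44 g/mol.
M(Na2SO4) = 2(22.99) + 32.06 + 4(16.00) = 142.04 g/mol.
n(NaCl) = 227.23 g / 58.44 g/mol = 3.8883 mol.
From the equation the NaCl:Na2SO4 mole ratio is 2:1, so n(Na2SO4) = 3.8883 × 1/2 = 1.9442 mol.
Mass of Na2SO4 = 1.9442 mol × 142.04 g/mol = 276.15 g.
Actual mass collected = 276.15 g × 0.837 = 231.14 g.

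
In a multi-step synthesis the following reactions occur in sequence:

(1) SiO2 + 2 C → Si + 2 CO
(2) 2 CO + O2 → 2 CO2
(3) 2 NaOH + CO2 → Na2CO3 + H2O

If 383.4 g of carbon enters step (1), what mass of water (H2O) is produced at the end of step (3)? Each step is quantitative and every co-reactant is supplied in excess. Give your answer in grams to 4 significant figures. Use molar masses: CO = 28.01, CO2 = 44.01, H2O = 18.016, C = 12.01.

n(C) = 383.4 / 12.01 = 31.923 mol.
Reaction (1): C→CO ratio 2:2 ⇒ n(CO) = 31.923 mol.
Reaction (2): CO→CO2 ratio 2:2 ⇒ n(CO2) = 31.923 mol.
Reaction (3): CO2→H2O ratio 1:1 ⇒ n(H2O) = 31.923 mol.
Mass of H2O = 31.923 × 18.016 = 575.13 g.

575.1 g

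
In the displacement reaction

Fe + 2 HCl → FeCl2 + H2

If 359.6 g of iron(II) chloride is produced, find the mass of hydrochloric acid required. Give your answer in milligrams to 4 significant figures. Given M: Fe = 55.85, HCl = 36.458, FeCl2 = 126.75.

n(FeCl2) = 359.60 g / 126.75 g/mol = 2.8371 mol.
From the equation the FeCl2:HCl mole ratio is 1:2, so n(HCl) = 2.8371 × 2/1 = 5.6742 mol.
Mass of HCl = 5.6742 mol × 36.458 g/mol = 206.87 g.
Converting to mg: 206.87 g = 206900 mg.

206900 mg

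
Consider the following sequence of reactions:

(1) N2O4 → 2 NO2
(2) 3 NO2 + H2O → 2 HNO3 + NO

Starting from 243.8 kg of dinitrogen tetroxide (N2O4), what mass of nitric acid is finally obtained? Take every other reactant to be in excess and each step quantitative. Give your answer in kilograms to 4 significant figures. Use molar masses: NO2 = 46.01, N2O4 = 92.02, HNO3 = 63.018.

222.6 kg

243.8 kg = 243800 g.
n(N2O4) = 243800 / 92.02 = 2649.4 mol.
Step 1 gives a 1:2 ratio of N2O4 to NO2, so n(NO2) = 5298.8 mol.
In step 2 the NO2:HNO3 ratio is 3:2, so n(HNO3) = 3532.6 mol.
Mass of HNO3 = 3532.6 × 63.018 = 222620 g = 222.6 kg.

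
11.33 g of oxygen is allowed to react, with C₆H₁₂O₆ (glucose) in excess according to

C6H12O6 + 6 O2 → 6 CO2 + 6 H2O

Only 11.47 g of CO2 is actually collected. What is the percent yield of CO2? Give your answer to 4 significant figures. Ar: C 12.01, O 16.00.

73.61 %

M(O2) = 2(16.00) = 32.00 g/mol.
M(CO2) = 12.01 + 2(16.00) = 44.01 g/mol.
n(O2) = 11.330 g / 32.00 g/mol = 0.35406 mol.
From the equation the O2:CO2 mole ratio is 6:6, so n(CO2) = 0.35406 × 6/6 = 0.35406 mol.
Mass of CO2 = 0.35406 mol × 44.01 g/mol = 15.582 g.
This is the theoretical yield. Percent yield = 11.47 g / 15.582 g × 100% = 73.609%.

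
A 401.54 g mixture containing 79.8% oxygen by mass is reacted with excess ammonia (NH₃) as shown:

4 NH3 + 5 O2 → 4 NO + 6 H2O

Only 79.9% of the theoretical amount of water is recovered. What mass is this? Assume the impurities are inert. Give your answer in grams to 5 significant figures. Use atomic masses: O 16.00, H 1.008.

Pure O2 available = 401.54 g × 0.798 = 320.429 g.
M(O2) = 2(16.00) = 32.00 g/mol.
M(H2O) = 2(1.008) + 16.00 = 18.016 g/mol.
n(O2) = 320.429 g / 32.00 g/mol = 10.0134 mol.
From the equation the O2:H2O mole ratio is 5:6, so n(H2O) = 10.0134 × 6/5 = 12.0161 mol.
Mass of H2O = 12.0161 mol × 18.016 g/mol = 216.482 g.
Actual mass collected = 216.482 g × 0.799 = 172.969 g.

172.97 g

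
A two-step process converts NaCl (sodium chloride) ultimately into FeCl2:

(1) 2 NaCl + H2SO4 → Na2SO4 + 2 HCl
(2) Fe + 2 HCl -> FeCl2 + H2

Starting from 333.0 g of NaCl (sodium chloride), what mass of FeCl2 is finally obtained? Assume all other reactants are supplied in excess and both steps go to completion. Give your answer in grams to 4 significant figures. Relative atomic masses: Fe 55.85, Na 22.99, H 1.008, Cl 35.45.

361.1 g

M(NaCl) = 22.99 + 35.45 = 58.44 g/mol.
M(FeCl2) = 55.85 + 2(35.45) = 126.75 g/mol.
n(NaCl) = 333.00 / 58.44 = 5.6982 mol.
Step 1 gives a 2:2 ratio of NaCl to HCl, so n(HCl) = 5.6982 mol.
In step 2 the HCl:FeCl2 ratio is 2:1, so n(FeCl2) = 2.8491 mol.
Mass of FeCl2 = 2.8491 × 126.75 = 361.12 g.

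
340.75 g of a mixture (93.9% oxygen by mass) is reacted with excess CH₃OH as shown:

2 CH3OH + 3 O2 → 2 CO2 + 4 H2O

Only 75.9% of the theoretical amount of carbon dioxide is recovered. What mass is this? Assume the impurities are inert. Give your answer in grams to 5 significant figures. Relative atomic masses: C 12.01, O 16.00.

Pure O2 available = 340.75 g × 0.939 = 319.964 g.
M(O2) = 2(16.00) = 32.00 g/mol.
M(CO2) = 12.01 + 2(16.00) = 44.01 g/mol.
n(O2) = 319.964 g / 32.00 g/mol = 9.99888 mol.
From the equation the O2:CO2 mole ratio is 3:2, so n(CO2) = 9.99888 × 2/3 = 6.66592 mol.
Mass of CO2 = 6.66592 mol × 44.01 g/mol = 293.367 g.
Actual mass collected = 293.367 g × 0.759 = 222.666 g.

222.67 g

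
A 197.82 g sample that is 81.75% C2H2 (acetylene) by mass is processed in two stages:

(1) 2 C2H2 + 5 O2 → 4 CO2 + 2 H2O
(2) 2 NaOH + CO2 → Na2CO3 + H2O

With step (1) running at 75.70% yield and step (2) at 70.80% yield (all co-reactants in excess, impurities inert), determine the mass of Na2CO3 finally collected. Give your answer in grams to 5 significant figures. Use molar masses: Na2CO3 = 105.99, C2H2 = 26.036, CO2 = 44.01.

705.68 g

Pure C2H2 = 197.82 × 0.8175 = 161.718 g.
n(C2H2) = 161.718 / 26.036 = 6.21132 mol.
Step 1 (C2H2:CO2 = 2:4): theoretical n(CO2) = 12.4226 mol; at 75.70% yield, n(CO2) = 9.40393 mol.
Step 2 (CO2:Na2CO3 = 1:1): theoretical n(Na2CO3) = 9.40393 mol, so theoretical mass = 9.40393 × 105.99 = 996.723 g.
At 70.80% yield, actual mass of Na2CO3 = 996.723 × 0.7080 = 705.680 g.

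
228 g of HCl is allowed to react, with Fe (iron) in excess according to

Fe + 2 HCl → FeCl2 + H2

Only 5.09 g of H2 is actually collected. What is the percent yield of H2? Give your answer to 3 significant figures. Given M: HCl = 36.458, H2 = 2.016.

n(HCl) = 228.0 g / 36.458 g/mol = 6.254 mol.
From the equation the HCl:H2 mole ratio is 2:1, so n(H2) = 6.254 × 1/2 = 3.127 mol.
Mass of H2 = 3.127 mol × 2.016 g/mol = 6.304 g.
This is the theoretical yield. Percent yield = 5.09 g / 6.304 g × 100% = 80.74%.

80.7 %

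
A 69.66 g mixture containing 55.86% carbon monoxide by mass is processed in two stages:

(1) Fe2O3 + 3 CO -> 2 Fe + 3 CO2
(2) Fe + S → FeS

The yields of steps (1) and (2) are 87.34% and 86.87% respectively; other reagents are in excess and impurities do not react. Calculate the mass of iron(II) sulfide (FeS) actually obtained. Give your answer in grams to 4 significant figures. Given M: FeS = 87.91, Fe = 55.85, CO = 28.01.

61.77 g

Pure CO = 69.66 × 0.5586 = 38.912 g.
n(CO) = 38.912 / 28.01 = 1.3892 mol.
Step 1 (CO:Fe = 3:2): theoretical n(Fe) = 0.92615 mol; at 87.34% yield, n(Fe) = 0.80890 mol.
Step 2 (Fe:FeS = 1:1): theoretical n(FeS) = 0.80890 mol, so theoretical mass = 0.80890 × 87.91 = 71.110 g.
At 86.87% yield, actual mass of FeS = 71.110 × 0.8687 = 61.773 g.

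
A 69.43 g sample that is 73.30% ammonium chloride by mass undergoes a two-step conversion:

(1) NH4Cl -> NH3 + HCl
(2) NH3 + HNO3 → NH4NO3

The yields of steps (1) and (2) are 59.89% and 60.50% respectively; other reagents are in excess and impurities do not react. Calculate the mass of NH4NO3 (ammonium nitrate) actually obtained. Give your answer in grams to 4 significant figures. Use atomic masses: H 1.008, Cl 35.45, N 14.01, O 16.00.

27.60 g

Pure NH4Cl = 69.43 × 0.7330 = 50.892 g.
M(NH4Cl) = 14.01 + 4(1.008) + 35.45 = 53.492 g/mol.
M(NH4NO3) = 2(14.01) + 4(1.008) + 3(16.00) = 80.052 g/mol.
n(NH4Cl) = 50.892 / 53.492 = 0.95140 mol.
Step 1 (NH4Cl:NH3 = 1:1): theoretical n(NH3) = 0.95140 mol; at 59.89% yield, n(NH3) = 0.56979 mol.
Step 2 (NH3:NH4NO3 = 1:1): theoretical n(NH4NO3) = 0.56979 mol, so theoretical mass = 0.56979 × 80.052 = 45.613 g.
At 60.50% yield, actual mass of NH4NO3 = 45.613 × 0.6050 = 27.596 g.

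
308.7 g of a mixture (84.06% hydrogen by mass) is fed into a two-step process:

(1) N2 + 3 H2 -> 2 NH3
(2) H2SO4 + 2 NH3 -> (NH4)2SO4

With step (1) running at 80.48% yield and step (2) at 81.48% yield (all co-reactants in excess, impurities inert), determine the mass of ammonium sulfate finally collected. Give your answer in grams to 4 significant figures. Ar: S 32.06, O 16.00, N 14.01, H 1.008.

Pure H2 = 308.7 × 0.8406 = 259.49 g.
M(H2) = 2(1.008) = 2.016 g/mol.
M((NH4)2SO4) = 2(14.01) + 8(1.008) + 32.06 + 4(16.00) = 132.144 g/mol.
n(H2) = 259.49 / 2.016 = 128.72 mol.
Step 1 (H2:NH3 = 3:2): theoretical n(NH3) = 85.811 mol; at 80.48% yield, n(NH3) = 69.061 mol.
Step 2 (NH3:(NH4)2SO4 = 2:1): theoretical n((NH4)2SO4) = 34.530 mol, so theoretical mass = 34.530 × 132.144 = 4563.0 g.
At 81.48% yield, actual mass of (NH4)2SO4 = 4563.0 × 0.8148 = 3717.9 g.

3718 g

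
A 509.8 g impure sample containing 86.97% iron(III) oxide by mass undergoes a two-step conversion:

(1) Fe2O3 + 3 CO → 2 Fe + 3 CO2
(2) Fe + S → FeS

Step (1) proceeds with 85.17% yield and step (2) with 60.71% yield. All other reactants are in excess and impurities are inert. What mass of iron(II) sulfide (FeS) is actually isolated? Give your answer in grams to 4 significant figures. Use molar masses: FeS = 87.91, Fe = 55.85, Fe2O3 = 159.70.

Pure Fe2O3 = 509.8 × 0.8697 = 443.37 g.
n(Fe2O3) = 443.37 / 159.70 = 2.7763 mol.
Step 1 (Fe2O3:Fe = 1:2): theoretical n(Fe) = 5.5526 mol; at 85.17% yield, n(Fe) = 4.7291 mol.
Step 2 (Fe:FeS = 1:1): theoretical n(FeS) = 4.7291 mol, so theoretical mass = 4.7291 × 87.91 = 415.74 g.
At 60.71% yield, actual mass of FeS = 415.74 × 0.6071 = 252.39 g.

252.4 g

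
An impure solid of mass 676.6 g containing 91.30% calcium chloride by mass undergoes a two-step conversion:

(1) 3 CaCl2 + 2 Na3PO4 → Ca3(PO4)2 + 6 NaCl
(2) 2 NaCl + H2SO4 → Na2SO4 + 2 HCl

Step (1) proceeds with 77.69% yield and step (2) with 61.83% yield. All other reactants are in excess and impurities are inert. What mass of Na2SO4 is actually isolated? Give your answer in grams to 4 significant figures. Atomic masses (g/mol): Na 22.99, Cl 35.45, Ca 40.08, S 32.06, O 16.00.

Pure CaCl2 = 676.6 × 0.9130 = 617.74 g.
M(CaCl2) = 40.08 + 2(35.45) = 110.98 g/mol.
M(Na2SO4) = 2(22.99) + 32.06 + 4(16.00) = 142.04 g/mol.
n(CaCl2) = 617.74 / 110.98 = 5.5662 mol.
Step 1 (CaCl2:NaCl = 3:6): theoretical n(NaCl) = 11.132 mol; at 77.69% yield, n(NaCl) = 8.6487 mol.
Step 2 (NaCl:Na2SO4 = 2:1): theoretical n(Na2SO4) = 4.3244 mol, so theoretical mass = 4.3244 × 142.04 = 614.23 g.
At 61.83% yield, actual mass of Na2SO4 = 614.23 × 0.6183 = 379.78 g.

379.8 g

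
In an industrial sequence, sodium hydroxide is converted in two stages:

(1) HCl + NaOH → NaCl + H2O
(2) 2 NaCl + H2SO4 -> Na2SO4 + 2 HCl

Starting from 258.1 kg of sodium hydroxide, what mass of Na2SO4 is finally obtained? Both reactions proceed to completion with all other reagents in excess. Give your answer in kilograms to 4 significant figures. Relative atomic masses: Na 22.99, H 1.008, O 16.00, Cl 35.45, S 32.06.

M(NaOH) = 22.99 + 16.00 + 1.008 = 39.998 g/mol.
M(Na2SO4) = 2(22.99) + 32.06 + 4(16.00) = 142.04 g/mol.
258.1 kg = 258100 g.
n(NaOH) = 258100 / 39.998 = 6452.8 mol.
Step 1 gives a 1:1 ratio of NaOH to NaCl, so n(NaCl) = 6452.8 mol.
In step 2 the NaCl:Na2SO4 ratio is 2:1, so n(Na2SO4) = 3226.4 mol.
Mass of Na2SO4 = 3226.4 × 142.04 = 458280 g = 458.3 kg.

458.3 kg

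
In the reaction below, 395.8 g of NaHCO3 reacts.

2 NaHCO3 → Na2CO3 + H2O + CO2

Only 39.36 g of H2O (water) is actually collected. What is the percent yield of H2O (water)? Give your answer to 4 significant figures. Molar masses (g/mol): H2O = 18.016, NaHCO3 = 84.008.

92.74 %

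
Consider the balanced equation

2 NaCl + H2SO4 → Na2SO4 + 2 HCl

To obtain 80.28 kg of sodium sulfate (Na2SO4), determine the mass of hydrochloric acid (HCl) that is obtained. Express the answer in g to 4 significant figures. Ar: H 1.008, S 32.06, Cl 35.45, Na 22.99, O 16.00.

41210 g

M(Na2SO4) = 2(22.99) + 32.06 + 4(16.00) = 142.04 g/mol.
M(HCl) = 1.008 + 35.45 = 36.458 g/mol.
Convert: 80.28 kg = 80280 g.
n(Na2SO4) = 80280 g / 142.04 g/mol = 565.19 mol.
From the equation the Na2SO4:HCl mole ratio is 1:2, so n(HCl) = 565.19 × 2/1 = 1130.4 mol.
Mass of HCl = 1130.4 mol × 36.458 g/mol = 41212 g.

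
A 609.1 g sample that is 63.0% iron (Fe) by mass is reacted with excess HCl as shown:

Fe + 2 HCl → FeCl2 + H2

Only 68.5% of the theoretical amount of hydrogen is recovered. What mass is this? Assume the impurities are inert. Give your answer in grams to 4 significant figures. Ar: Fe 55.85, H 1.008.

Pure Fe available = 609.1 g × 0.630 = 383.73 g.
M(Fe) = 55.85 g/mol.
M(H2) = 2(1.008) = 2.016 g/mol.
n(Fe) = 383.73 g / 55.85 g/mol = 6.8708 mol.
From the equation the Fe:H2 mole ratio is 1:1, so n(H2) = 6.8708 × 1/1 = 6.8708 mol.
Mass of H2 = 6.8708 mol × 2.016 g/mol = 13.851 g.
Actual mass collected = 13.851 g × 0.685 = 9.4883 g.

9.488 g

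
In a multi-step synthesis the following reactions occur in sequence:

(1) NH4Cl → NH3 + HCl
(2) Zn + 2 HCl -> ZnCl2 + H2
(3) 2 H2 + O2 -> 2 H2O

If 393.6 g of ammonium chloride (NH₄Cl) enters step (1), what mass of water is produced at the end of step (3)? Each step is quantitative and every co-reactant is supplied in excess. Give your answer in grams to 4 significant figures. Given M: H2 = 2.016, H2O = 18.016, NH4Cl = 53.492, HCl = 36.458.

66.28 g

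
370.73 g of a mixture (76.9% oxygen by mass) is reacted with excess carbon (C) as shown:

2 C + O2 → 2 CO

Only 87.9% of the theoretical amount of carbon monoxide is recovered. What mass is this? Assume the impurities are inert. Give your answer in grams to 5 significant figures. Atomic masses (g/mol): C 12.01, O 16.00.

Pure O2 available = 370.73 g × 0.769 = 285.091 g.
M(O2) = 2(16.00) = 32.00 g/mol.
M(CO) = 12.01 + 16.00 = 28.01 g/mol.
n(O2) = 285.091 g / 32.00 g/mol = 8.90911 mol.
From the equation the O2:CO mole ratio is 1:2, so n(CO) = 8.90911 × 2/1 = 17.8182 mol.
Mass of CO = 17.8182 mol × 28.01 g/mol = 499.088 g.
Actual mass collected = 499.088 g × 0.879 = 438.698 g.

438.70 g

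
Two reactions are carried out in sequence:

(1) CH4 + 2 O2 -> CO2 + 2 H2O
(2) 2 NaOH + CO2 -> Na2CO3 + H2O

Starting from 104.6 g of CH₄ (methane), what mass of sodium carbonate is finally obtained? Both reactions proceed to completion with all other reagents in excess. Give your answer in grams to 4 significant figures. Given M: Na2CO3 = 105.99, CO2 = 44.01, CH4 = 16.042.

n(CH4) = 104.60 / 16.042 = 6.5204 mol.
Step 1 gives a 1:1 ratio of CH4 to CO2, so n(CO2) = 6.5204 mol.
In step 2 the CO2:Na2CO3 ratio is 1:1, so n(Na2CO3) = 6.5204 mol.
Mass of Na2CO3 = 6.5204 × 105.99 = 691.10 g.

691.1 g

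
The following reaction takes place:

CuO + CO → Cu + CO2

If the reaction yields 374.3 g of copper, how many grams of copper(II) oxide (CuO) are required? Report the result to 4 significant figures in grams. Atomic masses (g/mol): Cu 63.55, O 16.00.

M(Cu) = 63.55 g/mol.
M(CuO) = 63.55 + 16.00 = 79.55 g/mol.
n(Cu) = 374.30 g / 63.55 g/mol = 5.8899 mol.
From the equation the Cu:CuO mole ratio is 1:1, so n(CuO) = 5.8899 × 1/1 = 5.8899 mol.
Mass of CuO = 5.8899 mol × 79.55 g/mol = 468.54 g.

468.5 g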